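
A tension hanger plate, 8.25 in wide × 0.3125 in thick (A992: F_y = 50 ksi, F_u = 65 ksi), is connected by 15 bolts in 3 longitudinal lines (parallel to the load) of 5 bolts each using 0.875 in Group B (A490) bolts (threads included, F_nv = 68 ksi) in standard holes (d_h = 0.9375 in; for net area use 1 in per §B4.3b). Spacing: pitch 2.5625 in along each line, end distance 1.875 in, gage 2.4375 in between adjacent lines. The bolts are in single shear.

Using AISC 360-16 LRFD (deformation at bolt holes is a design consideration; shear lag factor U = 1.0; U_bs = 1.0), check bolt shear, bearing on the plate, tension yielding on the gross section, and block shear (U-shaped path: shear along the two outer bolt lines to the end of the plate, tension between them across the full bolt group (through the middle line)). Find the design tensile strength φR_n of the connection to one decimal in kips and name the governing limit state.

116.0 kips (gross-section yield governs)

Bolt shear: A_b = π(0.875)²/4 = 0.60132 in². φR_n = 0.75 × 68 × 0.60132 × 15 × 1 = 460.0 kips.
Bearing (0.3125 in plate, F_u = 65 ksi): end bolts L_c = 1.875 − 0.9375/2 = 1.40625, R_n = min(1.2×1.40625×0.3125×65, 2.4×0.875×0.3125×65) = 34.277 kips/bolt; interior L_c = 2.5625 − 0.9375 = 1.625, R_n = 39.609 kips/bolt. φR_n = 0.75 × (3×34.277 + 12×39.609) = 433.6 kips.
Tension yield (gross): A_g = 8.25×0.3125 = 2.5781 in². φR_n = 0.90 × 50 × 2.5781 = 116.0 kips.
Block shear: shear path 2×[1.875+4×2.5625] = 2×12.125 in, A_gv = 7.5781, A_nv = 2×(12.125 − 4.5×1)×0.3125 = 4.7656 in²; tension across gage: (4.875 − 2×1)×0.3125 = 0.89844 in². R_n = min(0.6×65×4.7656, 0.6×50×7.5781) + 1.0×65×0.89844 = min(185.86, 227.34) + 58.399 = 244.26 kips. φR_n = 0.75 × 244.26 = 183.2 kips.
Governing: min(460.0, 433.6, 116.0, 183.2) = 116.0 kips → gross-section yield.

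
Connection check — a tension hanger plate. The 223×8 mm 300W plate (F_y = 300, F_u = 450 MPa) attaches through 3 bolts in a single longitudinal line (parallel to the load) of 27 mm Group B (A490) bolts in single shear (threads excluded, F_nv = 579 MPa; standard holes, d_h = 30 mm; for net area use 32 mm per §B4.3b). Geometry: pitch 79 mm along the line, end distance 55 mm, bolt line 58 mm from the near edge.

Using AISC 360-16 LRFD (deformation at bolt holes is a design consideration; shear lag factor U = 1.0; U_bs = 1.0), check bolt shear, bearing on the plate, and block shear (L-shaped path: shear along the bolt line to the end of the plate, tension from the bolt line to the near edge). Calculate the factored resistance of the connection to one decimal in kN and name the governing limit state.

Bolt shear: A_b = π(27)²/4 = 572.56 mm². φR_n = 0.75 × 579 × 572.56 × 3 × 1 = 745.9 kN.
Bearing (8 mm plate, F_u = 450 MPa): end bolts L_c = 55 − 30/2 = 40, R_n = min(1.2×40×8×450, 2.4×27×8×450) = 172.8 kN/bolt; interior L_c = 79 − 30 = 49, R_n = 211.68 kN/bolt. φR_n = 0.75 × (1×172.8 + 2×211.68) = 447.1 kN.
Block shear: shear path 1×[55+2×79] = 1×213 mm, A_gv = 1704, A_nv = 1×(213 − 2.5×32)×8 = 1064 mm²; tension to near edge: (58 − 0.5×32)×8 = 336 mm². R_n = min(0.6×450×1064, 0.6×300×1704) + 1.0×450×336 = min(287.28, 306.72) + 151.2 = 438.48 kN. φR_n = 0.75 × 438.48 = 328.9 kN.
Governing: min(745.9, 447.1, 328.9) = 328.9 kN → block shear.

328.9 kN (block shear governs)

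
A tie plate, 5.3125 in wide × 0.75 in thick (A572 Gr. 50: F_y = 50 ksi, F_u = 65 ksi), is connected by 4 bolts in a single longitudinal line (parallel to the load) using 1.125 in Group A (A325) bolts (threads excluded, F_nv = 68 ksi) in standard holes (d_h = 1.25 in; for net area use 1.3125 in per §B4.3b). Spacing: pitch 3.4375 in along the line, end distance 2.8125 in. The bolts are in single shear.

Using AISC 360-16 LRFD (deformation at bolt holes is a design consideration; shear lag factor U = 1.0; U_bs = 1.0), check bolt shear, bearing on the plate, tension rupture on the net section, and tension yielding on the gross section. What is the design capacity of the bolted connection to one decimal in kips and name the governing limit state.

Bolt shear: A_b = π(1.125)²/4 = 0.99402 in². φR_n = 0.75 × 68 × 0.99402 × 4 × 1 = 202.8 kips.
Bearing (0.75 in plate, F_u = 65 ksi): end bolts L_c = 2.8125 − 1.25/2 = 2.1875, R_n = min(1.2×2.1875×0.75×65, 2.4×1.125×0.75×65) = 127.97 kips/bolt; interior L_c = 3.4375 − 1.25 = 2.1875, R_n = 127.97 kips/bolt. φR_n = 0.75 × (1×127.97 + 3×127.97) = 383.9 kips.
Tension rupture (net): A_n = (5.3125 − 1×1.3125)×0.75 = 3 in² (U = 1.0, A_e = A_n). φR_n = 0.75 × 65 × 3 = 146.3 kips.
Tension yield (gross): A_g = 5.3125×0.75 = 3.9844 in². φR_n = 0.90 × 50 × 3.9844 = 179.3 kips.
Governing: min(202.8, 383.9, 146.3, 179.3) = 146.3 kips → net-section rupture.

146.3 kips (net-section rupture governs)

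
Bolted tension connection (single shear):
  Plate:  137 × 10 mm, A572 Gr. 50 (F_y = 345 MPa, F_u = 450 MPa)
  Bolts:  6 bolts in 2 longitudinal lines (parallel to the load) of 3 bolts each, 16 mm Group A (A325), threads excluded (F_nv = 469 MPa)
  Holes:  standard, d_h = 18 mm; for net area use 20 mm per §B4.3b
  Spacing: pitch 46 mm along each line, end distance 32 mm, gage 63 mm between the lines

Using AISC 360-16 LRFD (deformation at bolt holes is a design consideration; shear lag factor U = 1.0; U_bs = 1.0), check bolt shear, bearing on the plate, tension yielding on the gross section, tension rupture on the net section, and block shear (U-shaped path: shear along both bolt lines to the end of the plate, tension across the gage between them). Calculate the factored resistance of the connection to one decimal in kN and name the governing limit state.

Bolt shear: A_b = π(16)²/4 = 201.06 mm². φR_n = 0.75 × 469 × 201.06 × 6 × 1 = 424.3 kN.
Bearing (10 mm plate, F_u = 450 MPa): end bolts L_c = 32 − 18/2 = 23, R_n = min(1.2×23×10×450, 2.4×16×10×450) = 124.2 kN/bolt; interior L_c = 46 − 18 = 28, R_n = 151.2 kN/bolt. φR_n = 0.75 × (2×124.2 + 4×151.2) = 639.9 kN.
Tension yield (gross): A_g = 137×10 = 1370 mm². φR_n = 0.90 × 345 × 1370 = 425.4 kN.
Tension rupture (net): A_n = (137 − 2×20)×10 = 970 mm² (U = 1.0, A_e = A_n). φR_n = 0.75 × 450 × 970 = 327.4 kN.
Block shear: shear path 2×[32+2×46] = 2×124 mm, A_gv = 2480, A_nv = 2×(124 − 2.5×20)×10 = 1480 mm²; tension across gage: (63 − 1×20)×10 = 430 mm². R_n = min(0.6×450×1480, 0.6×345×2480) + 1.0×450×430 = min(399.6, 513.36) + 193.5 = 593.1 kN. φR_n = 0.75 × 593.1 = 444.8 kN.
Governing: min(424.3, 639.9, 425.4, 327.4, 444.8) = 327.4 kN → net-section rupture.

327.4 kN (net-section rupture governs)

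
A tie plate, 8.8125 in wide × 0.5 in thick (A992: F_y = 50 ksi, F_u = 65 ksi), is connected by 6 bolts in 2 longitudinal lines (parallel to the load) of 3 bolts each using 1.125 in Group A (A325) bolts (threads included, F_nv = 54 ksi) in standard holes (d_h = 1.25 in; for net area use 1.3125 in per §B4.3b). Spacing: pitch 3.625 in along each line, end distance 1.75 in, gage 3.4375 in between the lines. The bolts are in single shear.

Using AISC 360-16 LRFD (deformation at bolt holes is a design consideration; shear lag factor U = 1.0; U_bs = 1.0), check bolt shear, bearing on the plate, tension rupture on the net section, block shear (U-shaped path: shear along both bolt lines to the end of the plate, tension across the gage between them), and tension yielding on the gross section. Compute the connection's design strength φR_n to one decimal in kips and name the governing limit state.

150.8 kips (net-section rupture governs)

Bolt shear: A_b = π(1.125)²/4 = 0.99402 in². φR_n = 0.75 × 54 × 0.99402 × 6 × 1 = 241.5 kips.
Bearing (0.5 in plate, F_u = 65 ksi): end bolts L_c = 1.75 − 1.25/2 = 1.125, R_n = min(1.2×1.125×0.5×65, 2.4×1.125×0.5×65) = 43.875 kips/bolt; interior L_c = 3.625 − 1.25 = 2.375, R_n = 87.75 kips/bolt. φR_n = 0.75 × (2×43.875 + 4×87.75) = 329.1 kips.
Tension rupture (net): A_n = (8.8125 − 2×1.3125)×0.5 = 3.0938 in² (U = 1.0, A_e = A_n). φR_n = 0.75 × 65 × 3.0938 = 150.8 kips.
Block shear: shear path 2×[1.75+2×3.625] = 2×9 in, A_gv = 9, A_nv = 2×(9 − 2.5×1.3125)×0.5 = 5.7188 in²; tension across gage: (3.4375 − 1×1.3125)×0.5 = 1.0625 in². R_n = min(0.6×65×5.7188, 0.6×50×9) + 1.0×65×1.0625 = min(223.03, 270) + 69.063 = 292.09 kips. φR_n = 0.75 × 292.09 = 219.1 kips.
Tension yield (gross): A_g = 8.8125×0.5 = 4.4063 in². φR_n = 0.90 × 50 × 4.4063 = 198.3 kips.
Governing: min(241.5, 329.1, 150.8, 219.1, 198.3) = 150.8 kips → net-section rupture.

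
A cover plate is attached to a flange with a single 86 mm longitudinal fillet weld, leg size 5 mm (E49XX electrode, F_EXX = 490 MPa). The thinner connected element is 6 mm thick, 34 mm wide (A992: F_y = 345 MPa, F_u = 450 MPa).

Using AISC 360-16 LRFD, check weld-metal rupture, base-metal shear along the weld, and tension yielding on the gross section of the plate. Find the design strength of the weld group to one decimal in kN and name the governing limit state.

Weld metal: throat = 0.707×5 = 3.535 mm, L = 86 mm. φR_n = 0.75 × 0.6 × 490 × 3.535 × 86 = 67.0 kN.
Base metal shear (6 mm plate): yield φR_n = 1.0×0.6×345×6×86 = 106.8 kN; rupture φR_n = 0.75×0.6×450×6×86 = 104.5 kN; take 104.5 kN (rupture).
Tension yield (gross): A_g = 34×6 = 204 mm². φR_n = 0.90 × 345 × 204 = 63.3 kN.
Governing: min(67.0, 104.5, 63.3) = 63.3 kN → gross-section yield.

63.3 kN (gross-section yield governs)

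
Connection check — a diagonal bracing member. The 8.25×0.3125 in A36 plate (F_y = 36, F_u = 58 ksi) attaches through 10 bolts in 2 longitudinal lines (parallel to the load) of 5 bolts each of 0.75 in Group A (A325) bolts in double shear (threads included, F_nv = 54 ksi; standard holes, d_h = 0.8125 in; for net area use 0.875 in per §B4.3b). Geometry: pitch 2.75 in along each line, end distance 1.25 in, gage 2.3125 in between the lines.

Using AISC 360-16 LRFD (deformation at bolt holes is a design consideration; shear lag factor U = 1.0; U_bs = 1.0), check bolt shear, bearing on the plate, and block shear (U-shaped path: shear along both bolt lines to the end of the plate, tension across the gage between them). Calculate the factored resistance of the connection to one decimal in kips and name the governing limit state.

Bolt shear: A_b = π(0.75)²/4 = 0.44179 in². φR_n = 0.75 × 54 × 0.44179 × 10 × 2 = 357.8 kips.
Bearing (0.3125 in plate, F_u = 58 ksi): end bolts L_c = 1.25 − 0.8125/2 = 0.84375, R_n = min(1.2×0.84375×0.3125×58, 2.4×0.75×0.3125×58) = 18.352 kips/bolt; interior L_c = 2.75 − 0.8125 = 1.9375, R_n = 32.625 kips/bolt. φR_n = 0.75 × (2×18.352 + 8×32.625) = 223.3 kips.
Block shear: shear path 2×[1.25+4×2.75] = 2×12.25 in, A_gv = 7.6563, A_nv = 2×(12.25 − 4.5×0.875)×0.3125 = 5.1953 in²; tension across gage: (2.3125 − 1×0.875)×0.3125 = 0.44922 in². R_n = min(0.6×58×5.1953, 0.6×36×7.6563) + 1.0×58×0.44922 = min(180.8, 165.38) + 26.055 = 191.44 kips. φR_n = 0.75 × 191.44 = 143.6 kips.
Governing: min(357.8, 223.3, 143.6) = 143.6 kips → block shear.

143.6 kips (block shear governs)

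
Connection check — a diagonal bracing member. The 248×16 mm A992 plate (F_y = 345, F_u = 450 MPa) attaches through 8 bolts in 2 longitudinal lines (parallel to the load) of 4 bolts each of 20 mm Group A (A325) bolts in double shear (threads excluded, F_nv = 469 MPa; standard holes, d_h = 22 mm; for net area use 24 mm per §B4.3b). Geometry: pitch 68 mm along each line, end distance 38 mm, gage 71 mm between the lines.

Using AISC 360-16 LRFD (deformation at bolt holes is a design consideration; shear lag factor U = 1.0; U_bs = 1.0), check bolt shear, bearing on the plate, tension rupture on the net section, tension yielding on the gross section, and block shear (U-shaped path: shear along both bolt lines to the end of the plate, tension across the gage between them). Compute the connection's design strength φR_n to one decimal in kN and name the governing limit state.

Bolt shear: A_b = π(20)²/4 = 314.16 mm². φR_n = 0.75 × 469 × 314.16 × 8 × 2 = 1768.1 kN.
Bearing (16 mm plate, F_u = 450 MPa): end bolts L_c = 38 − 22/2 = 27, R_n = min(1.2×27×16×450, 2.4×20×16×450) = 233.28 kN/bolt; interior L_c = 68 − 22 = 46, R_n = 345.6 kN/bolt. φR_n = 0.75 × (2×233.28 + 6×345.6) = 1905.1 kN.
Tension rupture (net): A_n = (248 − 2×24)×16 = 3200 mm² (U = 1.0, A_e = A_n). φR_n = 0.75 × 450 × 3200 = 1080.0 kN.
Tension yield (gross): A_g = 248×16 = 3968 mm². φR_n = 0.90 × 345 × 3968 = 1232.1 kN.
Block shear: shear path 2×[38+3×68] = 2×242 mm, A_gv = 7744, A_nv = 2×(242 − 3.5×24)×16 = 5056 mm²; tension across gage: (71 − 1×24)×16 = 752 mm². R_n = min(0.6×450×5056, 0.6×345×7744) + 1.0×450×752 = min(1365.1, 1603) + 338.4 = 1703.5 kN. φR_n = 0.75 × 1703.5 = 1277.6 kN.
Governing: min(1768.1, 1905.1, 1080.0, 1232.1, 1277.6) = 1080.0 kN → net-section rupture.

1080.0 kN (net-section rupture governs)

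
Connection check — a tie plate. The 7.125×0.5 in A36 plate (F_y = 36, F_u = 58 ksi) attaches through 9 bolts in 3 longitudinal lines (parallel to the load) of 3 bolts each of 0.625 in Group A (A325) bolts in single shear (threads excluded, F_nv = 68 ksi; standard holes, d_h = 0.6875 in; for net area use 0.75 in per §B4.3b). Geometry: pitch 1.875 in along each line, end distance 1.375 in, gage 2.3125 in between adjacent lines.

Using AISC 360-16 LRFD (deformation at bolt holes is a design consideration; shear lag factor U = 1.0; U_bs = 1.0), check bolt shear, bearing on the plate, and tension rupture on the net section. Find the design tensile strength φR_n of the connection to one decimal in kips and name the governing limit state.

Bolt shear: A_b = π(0.625)²/4 = 0.3068 in². φR_n = 0.75 × 68 × 0.3068 × 9 × 1 = 140.8 kips.
Bearing (0.5 in plate, F_u = 58 ksi): end bolts L_c = 1.375 − 0.6875/2 = 1.03125, R_n = min(1.2×1.03125×0.5×58, 2.4×0.625×0.5×58) = 35.888 kips/bolt; interior L_c = 1.875 − 0.6875 = 1.1875, R_n = 41.325 kips/bolt. φR_n = 0.75 × (3×35.888 + 6×41.325) = 266.7 kips.
Tension rupture (net): A_n = (7.125 − 3×0.75)×0.5 = 2.4375 in² (U = 1.0, A_e = A_n). φR_n = 0.75 × 58 × 2.4375 = 106.0 kips.
Governing: min(140.8, 266.7, 106.0) = 106.0 kips → net-section rupture.

106.0 kips (net-section rupture governs)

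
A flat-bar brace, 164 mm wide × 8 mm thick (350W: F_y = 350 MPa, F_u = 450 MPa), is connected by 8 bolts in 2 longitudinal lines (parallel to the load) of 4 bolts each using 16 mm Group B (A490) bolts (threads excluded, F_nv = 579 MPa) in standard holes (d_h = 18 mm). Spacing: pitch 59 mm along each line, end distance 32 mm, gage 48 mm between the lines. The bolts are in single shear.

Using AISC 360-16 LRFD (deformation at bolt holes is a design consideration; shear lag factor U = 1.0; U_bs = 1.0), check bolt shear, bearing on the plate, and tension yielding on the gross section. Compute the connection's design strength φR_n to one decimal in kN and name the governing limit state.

413.3 kN (gross-section yield governs)

Bolt shear: A_b = π(16)²/4 = 201.06 mm². φR_n = 0.75 × 579 × 201.06 × 8 × 1 = 698.5 kN.
Bearing (8 mm plate, F_u = 450 MPa): end bolts L_c = 32 − 18/2 = 23, R_n = min(1.2×23×8×450, 2.4×16×8×450) = 99.36 kN/bolt; interior L_c = 59 − 18 = 41, R_n = 138.24 kN/bolt. φR_n = 0.75 × (2×99.36 + 6×138.24) = 771.1 kN.
Tension yield (gross): A_g = 164×8 = 1312 mm². φR_n = 0.90 × 350 × 1312 = 413.3 kN.
Governing: min(698.5, 771.1, 413.3) = 413.3 kN → gross-section yield.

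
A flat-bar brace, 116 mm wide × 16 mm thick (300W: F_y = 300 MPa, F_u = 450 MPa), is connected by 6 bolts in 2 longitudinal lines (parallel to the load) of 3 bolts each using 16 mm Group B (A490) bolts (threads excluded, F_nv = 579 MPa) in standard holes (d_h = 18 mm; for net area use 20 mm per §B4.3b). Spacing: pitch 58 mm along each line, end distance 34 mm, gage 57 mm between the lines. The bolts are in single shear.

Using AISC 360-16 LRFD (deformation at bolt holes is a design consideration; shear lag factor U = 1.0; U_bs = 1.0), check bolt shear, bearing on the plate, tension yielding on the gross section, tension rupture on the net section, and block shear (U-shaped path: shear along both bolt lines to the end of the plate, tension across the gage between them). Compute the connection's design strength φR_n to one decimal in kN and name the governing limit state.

Bolt shear: A_b = π(16)²/4 = 201.06 mm². φR_n = 0.75 × 579 × 201.06 × 6 × 1 = 523.9 kN.
Bearing (16 mm plate, F_u = 450 MPa): end bolts L_c = 34 − 18/2 = 25, R_n = min(1.2×25×16×450, 2.4×16×16×450) = 216 kN/bolt; interior L_c = 58 − 18 = 40, R_n = 276.48 kN/bolt. φR_n = 0.75 × (2×216 + 4×276.48) = 1153.4 kN.
Tension yield (gross): A_g = 116×16 = 1856 mm². φR_n = 0.90 × 300 × 1856 = 501.1 kN.
Tension rupture (net): A_n = (116 − 2×20)×16 = 1216 mm² (U = 1.0, A_e = A_n). φR_n = 0.75 × 450 × 1216 = 410.4 kN.
Block shear: shear path 2×[34+2×58] = 2×150 mm, A_gv = 4800, A_nv = 2×(150 − 2.5×20)×16 = 3200 mm²; tension across gage: (57 − 1×20)×16 = 592 mm². R_n = min(0.6×450×3200, 0.6×300×4800) + 1.0×450×592 = min(864, 864) + 266.4 = 1130.4 kN. φR_n = 0.75 × 1130.4 = 847.8 kN.
Governing: min(523.9, 1153.4, 501.1, 410.4, 847.8) = 410.4 kN → net-section rupture.

410.4 kN (net-section rupture governs)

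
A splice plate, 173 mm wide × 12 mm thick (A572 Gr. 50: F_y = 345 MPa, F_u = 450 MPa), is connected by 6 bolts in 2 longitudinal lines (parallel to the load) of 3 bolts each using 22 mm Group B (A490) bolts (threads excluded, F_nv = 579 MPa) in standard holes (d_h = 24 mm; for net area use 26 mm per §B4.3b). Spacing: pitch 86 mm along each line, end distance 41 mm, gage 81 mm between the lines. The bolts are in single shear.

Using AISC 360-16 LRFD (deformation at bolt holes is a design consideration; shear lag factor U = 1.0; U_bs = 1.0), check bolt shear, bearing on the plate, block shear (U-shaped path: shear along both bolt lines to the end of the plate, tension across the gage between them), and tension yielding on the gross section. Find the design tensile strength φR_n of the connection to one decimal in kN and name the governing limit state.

644.6 kN (gross-section yield governs)

Bolt shear: A_b = π(22)²/4 = 380.13 mm². φR_n = 0.75 × 579 × 380.13 × 6 × 1 = 990.4 kN.
Bearing (12 mm plate, F_u = 450 MPa): end bolts L_c = 41 − 24/2 = 29, R_n = min(1.2×29×12×450, 2.4×22×12×450) = 187.92 kN/bolt; interior L_c = 86 − 24 = 62, R_n = 285.12 kN/bolt. φR_n = 0.75 × (2×187.92 + 4×285.12) = 1137.2 kN.
Block shear: shear path 2×[41+2×86] = 2×213 mm, A_gv = 5112, A_nv = 2×(213 − 2.5×26)×12 = 3552 mm²; tension across gage: (81 − 1×26)×12 = 660 mm². R_n = min(0.6×450×3552, 0.6×345×5112) + 1.0×450×660 = min(959.04, 1058.2) + 297 = 1256 kN. φR_n = 0.75 × 1256 = 942.0 kN.
Tension yield (gross): A_g = 173×12 = 2076 mm². φR_n = 0.90 × 345 × 2076 = 644.6 kN.
Governing: min(990.4, 1137.2, 942.0, 644.6) = 644.6 kN → gross-section yield.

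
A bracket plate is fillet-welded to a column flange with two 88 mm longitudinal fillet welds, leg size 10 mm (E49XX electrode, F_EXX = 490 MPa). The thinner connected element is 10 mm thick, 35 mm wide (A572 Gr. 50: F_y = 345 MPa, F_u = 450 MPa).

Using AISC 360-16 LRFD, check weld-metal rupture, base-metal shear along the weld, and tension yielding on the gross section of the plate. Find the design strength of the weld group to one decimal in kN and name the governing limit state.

Weld metal: throat = 0.707×10 = 7.07 mm, L = 2×88 = 176 mm. φR_n = 0.75 × 0.6 × 490 × 7.07 × 176 = 274.4 kN.
Base metal shear (10 mm plate): yield φR_n = 1.0×0.6×345×10×176 = 364.3 kN; rupture φR_n = 0.75×0.6×450×10×176 = 356.4 kN; take 356.4 kN (rupture).
Tension yield (gross): A_g = 35×10 = 350 mm². φR_n = 0.90 × 345 × 350 = 108.7 kN.
Governing: min(274.4, 356.4, 108.7) = 108.7 kN → gross-section yield.

108.7 kN (gross-section yield governs)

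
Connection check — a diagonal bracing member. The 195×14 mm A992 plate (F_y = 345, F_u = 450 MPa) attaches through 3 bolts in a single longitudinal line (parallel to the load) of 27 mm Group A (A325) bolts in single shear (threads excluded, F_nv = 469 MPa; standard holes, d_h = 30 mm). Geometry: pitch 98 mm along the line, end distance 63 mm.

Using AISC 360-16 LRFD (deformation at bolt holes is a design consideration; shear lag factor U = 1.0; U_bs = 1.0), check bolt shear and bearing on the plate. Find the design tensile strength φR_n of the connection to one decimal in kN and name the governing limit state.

604.2 kN (bolt shear governs)

Bolt shear: A_b = π(27)²/4 = 572.56 mm². φR_n = 0.75 × 469 × 572.56 × 3 × 1 = 604.2 kN.
Bearing (14 mm plate, F_u = 450 MPa): end bolts L_c = 63 − 30/2 = 48, R_n = min(1.2×48×14×450, 2.4×27×14×450) = 362.88 kN/bolt; interior L_c = 98 − 30 = 68, R_n = 408.24 kN/bolt. φR_n = 0.75 × (1×362.88 + 2×408.24) = 884.5 kN.
Governing: min(604.2, 884.5) = 604.2 kN → bolt shear.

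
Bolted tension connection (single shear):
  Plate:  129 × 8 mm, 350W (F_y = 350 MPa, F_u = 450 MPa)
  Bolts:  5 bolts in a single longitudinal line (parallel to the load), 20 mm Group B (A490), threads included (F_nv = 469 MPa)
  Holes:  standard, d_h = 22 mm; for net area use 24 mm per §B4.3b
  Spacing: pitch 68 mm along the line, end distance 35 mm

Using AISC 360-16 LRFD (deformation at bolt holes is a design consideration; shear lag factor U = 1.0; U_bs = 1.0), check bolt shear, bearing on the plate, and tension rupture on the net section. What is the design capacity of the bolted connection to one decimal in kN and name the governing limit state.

283.5 kN (net-section rupture governs)

Bolt shear: A_b = π(20)²/4 = 314.16 mm². φR_n = 0.75 × 469 × 314.16 × 5 × 1 = 552.5 kN.
Bearing (8 mm plate, F_u = 450 MPa): end bolts L_c = 35 − 22/2 = 24, R_n = min(1.2×24×8×450, 2.4×20×8×450) = 103.68 kN/bolt; interior L_c = 68 − 22 = 46, R_n = 172.8 kN/bolt. φR_n = 0.75 × (1×103.68 + 4×172.8) = 596.2 kN.
Tension rupture (net): A_n = (129 − 1×24)×8 = 840 mm² (U = 1.0, A_e = A_n). φR_n = 0.75 × 450 × 840 = 283.5 kN.
Governing: min(552.5, 596.2, 283.5) = 283.5 kN → net-section rupture.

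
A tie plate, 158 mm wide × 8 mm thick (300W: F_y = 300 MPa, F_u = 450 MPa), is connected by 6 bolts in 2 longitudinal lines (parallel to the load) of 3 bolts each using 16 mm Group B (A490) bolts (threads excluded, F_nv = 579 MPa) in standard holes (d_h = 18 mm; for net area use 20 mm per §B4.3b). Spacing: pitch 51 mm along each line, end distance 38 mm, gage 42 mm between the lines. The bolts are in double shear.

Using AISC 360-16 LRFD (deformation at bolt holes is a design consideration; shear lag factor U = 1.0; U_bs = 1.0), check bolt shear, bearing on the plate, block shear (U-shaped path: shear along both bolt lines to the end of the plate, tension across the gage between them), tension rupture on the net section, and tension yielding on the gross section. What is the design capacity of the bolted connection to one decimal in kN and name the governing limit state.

Bolt shear: A_b = π(16)²/4 = 201.06 mm². φR_n = 0.75 × 579 × 201.06 × 6 × 2 = 1047.7 kN.
Bearing (8 mm plate, F_u = 450 MPa): end bolts L_c = 38 − 18/2 = 29, R_n = min(1.2×29×8×450, 2.4×16×8×450) = 125.28 kN/bolt; interior L_c = 51 − 18 = 33, R_n = 138.24 kN/bolt. φR_n = 0.75 × (2×125.28 + 4×138.24) = 602.6 kN.
Block shear: shear path 2×[38+2×51] = 2×140 mm, A_gv = 2240, A_nv = 2×(140 − 2.5×20)×8 = 1440 mm²; tension across gage: (42 − 1×20)×8 = 176 mm². R_n = min(0.6×450×1440, 0.6×300×2240) + 1.0×450×176 = min(388.8, 403.2) + 79.2 = 468 kN. φR_n = 0.75 × 468 = 351.0 kN.
Tension rupture (net): A_n = (158 − 2×20)×8 = 944 mm² (U = 1.0, A_e = A_n). φR_n = 0.75 × 450 × 944 = 318.6 kN.
Tension yield (gross): A_g = 158×8 = 1264 mm². φR_n = 0.90 × 300 × 1264 = 341.3 kN.
Governing: min(1047.7, 602.6, 351.0, 318.6, 341.3) = 318.6 kN → net-section rupture.

318.6 kN (net-section rupture governs)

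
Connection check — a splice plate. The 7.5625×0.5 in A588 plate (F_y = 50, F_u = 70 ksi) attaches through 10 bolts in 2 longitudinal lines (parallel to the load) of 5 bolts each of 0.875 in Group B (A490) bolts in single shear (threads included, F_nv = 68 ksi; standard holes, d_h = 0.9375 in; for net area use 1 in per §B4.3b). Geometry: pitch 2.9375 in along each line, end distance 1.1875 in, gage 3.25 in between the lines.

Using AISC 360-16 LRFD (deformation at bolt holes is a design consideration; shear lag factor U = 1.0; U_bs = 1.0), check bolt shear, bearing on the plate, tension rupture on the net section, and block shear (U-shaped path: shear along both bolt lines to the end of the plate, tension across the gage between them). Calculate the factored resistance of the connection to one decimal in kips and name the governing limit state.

Bolt shear: A_b = π(0.875)²/4 = 0.60132 in². φR_n = 0.75 × 68 × 0.60132 × 10 × 1 = 306.7 kips.
Bearing (0.5 in plate, F_u = 70 ksi): end bolts L_c = 1.1875 − 0.9375/2 = 0.71875, R_n = min(1.2×0.71875×0.5×70, 2.4×0.875×0.5×70) = 30.188 kips/bolt; interior L_c = 2.9375 − 0.9375 = 2, R_n = 73.5 kips/bolt. φR_n = 0.75 × (2×30.188 + 8×73.5) = 486.3 kips.
Tension rupture (net): A_n = (7.5625 − 2×1)×0.5 = 2.7813 in² (U = 1.0, A_e = A_n). φR_n = 0.75 × 70 × 2.7813 = 146.0 kips.
Block shear: shear path 2×[1.1875+4×2.9375] = 2×12.9375 in, A_gv = 12.938, A_nv = 2×(12.9375 − 4.5×1)×0.5 = 8.4375 in²; tension across gage: (3.25 − 1×1)×0.5 = 1.125 in². R_n = min(0.6×70×8.4375, 0.6×50×12.938) + 1.0×70×1.125 = min(354.38, 388.14) + 78.75 = 433.13 kips. φR_n = 0.75 × 433.13 = 324.8 kips.
Governing: min(306.7, 486.3, 146.0, 324.8) = 146.0 kips → net-section rupture.

146.0 kips (net-section rupture governs)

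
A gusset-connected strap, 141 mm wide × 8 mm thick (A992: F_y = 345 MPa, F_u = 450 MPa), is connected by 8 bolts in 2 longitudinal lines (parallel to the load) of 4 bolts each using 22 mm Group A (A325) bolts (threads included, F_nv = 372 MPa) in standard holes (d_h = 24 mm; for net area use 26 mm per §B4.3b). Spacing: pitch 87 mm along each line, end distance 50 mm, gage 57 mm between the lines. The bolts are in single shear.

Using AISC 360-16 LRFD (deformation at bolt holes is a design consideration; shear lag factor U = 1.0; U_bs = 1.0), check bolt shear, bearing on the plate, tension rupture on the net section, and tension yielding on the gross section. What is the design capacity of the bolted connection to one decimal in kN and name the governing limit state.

Bolt shear: A_b = π(22)²/4 = 380.13 mm². φR_n = 0.75 × 372 × 380.13 × 8 × 1 = 848.5 kN.
Bearing (8 mm plate, F_u = 450 MPa): end bolts L_c = 50 − 24/2 = 38, R_n = min(1.2×38×8×450, 2.4×22×8×450) = 164.16 kN/bolt; interior L_c = 87 − 24 = 63, R_n = 190.08 kN/bolt. φR_n = 0.75 × (2×164.16 + 6×190.08) = 1101.6 kN.
Tension rupture (net): A_n = (141 − 2×26)×8 = 712 mm² (U = 1.0, A_e = A_n). φR_n = 0.75 × 450 × 712 = 240.3 kN.
Tension yield (gross): A_g = 141×8 = 1128 mm². φR_n = 0.90 × 345 × 1128 = 350.2 kN.
Governing: min(848.5, 1101.6, 240.3, 350.2) = 240.3 kN → net-section rupture.

240.3 kN (net-section rupture governs)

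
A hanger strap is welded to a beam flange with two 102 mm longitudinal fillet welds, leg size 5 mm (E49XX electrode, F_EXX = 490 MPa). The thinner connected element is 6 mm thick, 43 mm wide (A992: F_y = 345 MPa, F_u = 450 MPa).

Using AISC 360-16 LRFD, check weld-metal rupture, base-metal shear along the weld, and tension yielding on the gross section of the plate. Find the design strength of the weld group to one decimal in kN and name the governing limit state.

80.1 kN (gross-section yield governs)

Weld metal: throat = 0.707×5 = 3.535 mm, L = 2×102 = 204 mm. φR_n = 0.75 × 0.6 × 490 × 3.535 × 204 = 159.0 kN.
Base metal shear (6 mm plate): yield φR_n = 1.0×0.6×345×6×204 = 253.4 kN; rupture φR_n = 0.75×0.6×450×6×204 = 247.9 kN; take 247.9 kN (rupture).
Tension yield (gross): A_g = 43×6 = 258 mm². φR_n = 0.90 × 345 × 258 = 80.1 kN.
Governing: min(159.0, 247.9, 80.1) = 80.1 kN → gross-section yield.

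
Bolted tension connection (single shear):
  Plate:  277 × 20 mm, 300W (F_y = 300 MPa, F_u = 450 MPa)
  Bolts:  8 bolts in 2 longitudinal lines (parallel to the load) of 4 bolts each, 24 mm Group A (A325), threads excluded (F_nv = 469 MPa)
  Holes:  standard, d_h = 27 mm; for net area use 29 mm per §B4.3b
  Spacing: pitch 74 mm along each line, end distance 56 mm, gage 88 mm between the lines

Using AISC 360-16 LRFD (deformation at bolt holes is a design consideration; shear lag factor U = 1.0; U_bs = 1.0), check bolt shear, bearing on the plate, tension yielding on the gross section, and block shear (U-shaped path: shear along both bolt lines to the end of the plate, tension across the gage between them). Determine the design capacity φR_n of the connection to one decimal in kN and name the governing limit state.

1273.0 kN (bolt shear governs)

Bolt shear: A_b = π(24)²/4 = 452.39 mm². φR_n = 0.75 × 469 × 452.39 × 8 × 1 = 1273.0 kN.
Bearing (20 mm plate, F_u = 450 MPa): end bolts L_c = 56 − 27/2 = 42.5, R_n = min(1.2×42.5×20×450, 2.4×24×20×450) = 459 kN/bolt; interior L_c = 74 − 27 = 47, R_n = 507.6 kN/bolt. φR_n = 0.75 × (2×459 + 6×507.6) = 2972.7 kN.
Tension yield (gross): A_g = 277×20 = 5540 mm². φR_n = 0.90 × 300 × 5540 = 1495.8 kN.
Block shear: shear path 2×[56+3×74] = 2×278 mm, A_gv = 11120, A_nv = 2×(278 − 3.5×29)×20 = 7060 mm²; tension across gage: (88 − 1×29)×20 = 1180 mm². R_n = min(0.6×450×7060, 0.6×300×11120) + 1.0×450×1180 = min(1906.2, 2001.6) + 531 = 2437.2 kN. φR_n = 0.75 × 2437.2 = 1827.9 kN.
Governing: min(1273.0, 2972.7, 1495.8, 1827.9) = 1273.0 kN → bolt shear.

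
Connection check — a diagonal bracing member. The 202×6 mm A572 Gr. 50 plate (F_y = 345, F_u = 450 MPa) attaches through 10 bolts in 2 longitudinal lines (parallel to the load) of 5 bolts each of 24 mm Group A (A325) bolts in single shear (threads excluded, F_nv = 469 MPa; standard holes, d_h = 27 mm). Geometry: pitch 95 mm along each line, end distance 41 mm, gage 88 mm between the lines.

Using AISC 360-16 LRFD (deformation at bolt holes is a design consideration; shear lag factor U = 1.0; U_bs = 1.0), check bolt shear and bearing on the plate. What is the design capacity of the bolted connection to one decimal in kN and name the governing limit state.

1066.8 kN (bearing governs)

Bolt shear: A_b = π(24)²/4 = 452.39 mm². φR_n = 0.75 × 469 × 452.39 × 10 × 1 = 1591.3 kN.
Bearing (6 mm plate, F_u = 450 MPa): end bolts L_c = 41 − 27/2 = 27.5, R_n = min(1.2×27.5×6×450, 2.4×24×6×450) = 89.1 kN/bolt; interior L_c = 95 − 27 = 68, R_n = 155.52 kN/bolt. φR_n = 0.75 × (2×89.1 + 8×155.52) = 1066.8 kN.
Governing: min(1591.3, 1066.8) = 1066.8 kN → bearing.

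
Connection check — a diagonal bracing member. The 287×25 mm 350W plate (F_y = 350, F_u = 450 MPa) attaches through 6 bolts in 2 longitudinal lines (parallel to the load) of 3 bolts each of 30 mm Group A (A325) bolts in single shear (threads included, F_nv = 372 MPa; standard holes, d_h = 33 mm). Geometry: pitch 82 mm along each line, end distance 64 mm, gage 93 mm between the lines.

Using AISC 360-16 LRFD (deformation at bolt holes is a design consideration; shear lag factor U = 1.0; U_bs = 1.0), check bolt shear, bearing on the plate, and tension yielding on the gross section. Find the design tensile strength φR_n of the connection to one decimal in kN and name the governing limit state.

Bolt shear: A_b = π(30)²/4 = 706.86 mm². φR_n = 0.75 × 372 × 706.86 × 6 × 1 = 1183.3 kN.
Bearing (25 mm plate, F_u = 450 MPa): end bolts L_c = 64 − 33/2 = 47.5, R_n = min(1.2×47.5×25×450, 2.4×30×25×450) = 641.25 kN/bolt; interior L_c = 82 − 33 = 49, R_n = 661.5 kN/bolt. φR_n = 0.75 × (2×641.25 + 4×661.5) = 2946.4 kN.
Tension yield (gross): A_g = 287×25 = 7175 mm². φR_n = 0.90 × 350 × 7175 = 2260.1 kN.
Governing: min(1183.3, 2946.4, 2260.1) = 1183.3 kN → bolt shear.

1183.3 kN (bolt shear governs)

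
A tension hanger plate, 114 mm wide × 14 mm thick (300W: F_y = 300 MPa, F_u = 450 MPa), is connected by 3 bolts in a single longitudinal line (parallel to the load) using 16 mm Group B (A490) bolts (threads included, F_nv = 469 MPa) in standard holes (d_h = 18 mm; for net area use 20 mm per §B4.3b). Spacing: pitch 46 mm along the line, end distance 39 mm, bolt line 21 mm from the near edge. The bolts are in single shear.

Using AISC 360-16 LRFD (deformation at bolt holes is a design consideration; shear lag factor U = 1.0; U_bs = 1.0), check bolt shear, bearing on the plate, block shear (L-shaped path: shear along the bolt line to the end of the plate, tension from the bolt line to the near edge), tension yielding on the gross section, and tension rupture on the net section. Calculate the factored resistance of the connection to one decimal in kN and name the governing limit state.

212.2 kN (bolt shear governs)

Bolt shear: A_b = π(16)²/4 = 201.06 mm². φR_n = 0.75 × 469 × 201.06 × 3 × 1 = 212.2 kN.
Bearing (14 mm plate, F_u = 450 MPa): end bolts L_c = 39 − 18/2 = 30, R_n = min(1.2×30×14×450, 2.4×16×14×450) = 226.8 kN/bolt; interior L_c = 46 − 18 = 28, R_n = 211.68 kN/bolt. φR_n = 0.75 × (1×226.8 + 2×211.68) = 487.6 kN.
Block shear: shear path 1×[39+2×46] = 1×131 mm, A_gv = 1834, A_nv = 1×(131 − 2.5×20)×14 = 1134 mm²; tension to near edge: (21 − 0.5×20)×14 = 154 mm². R_n = min(0.6×450×1134, 0.6×300×1834) + 1.0×450×154 = min(306.18, 330.12) + 69.3 = 375.48 kN. φR_n = 0.75 × 375.48 = 281.6 kN.
Tension yield (gross): A_g = 114×14 = 1596 mm². φR_n = 0.90 × 300 × 1596 = 430.9 kN.
Tension rupture (net): A_n = (114 − 1×20)×14 = 1316 mm² (U = 1.0, A_e = A_n). φR_n = 0.75 × 450 × 1316 = 444.2 kN.
Governing: min(212.2, 487.6, 281.6, 430.9, 444.2) = 212.2 kN → bolt shear.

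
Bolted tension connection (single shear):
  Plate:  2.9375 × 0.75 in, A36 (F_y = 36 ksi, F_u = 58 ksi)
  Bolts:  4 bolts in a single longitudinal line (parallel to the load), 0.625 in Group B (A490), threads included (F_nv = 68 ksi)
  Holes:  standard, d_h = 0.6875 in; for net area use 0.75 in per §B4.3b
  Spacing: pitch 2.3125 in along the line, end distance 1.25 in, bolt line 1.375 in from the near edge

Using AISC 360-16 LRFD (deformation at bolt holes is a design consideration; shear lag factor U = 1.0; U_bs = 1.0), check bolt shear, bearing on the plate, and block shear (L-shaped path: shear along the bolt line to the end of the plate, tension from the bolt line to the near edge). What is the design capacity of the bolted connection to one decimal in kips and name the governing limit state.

62.6 kips (bolt shear governs)

Bolt shear: A_b = π(0.625)²/4 = 0.3068 in². φR_n = 0.75 × 68 × 0.3068 × 4 × 1 = 62.6 kips.
Bearing (0.75 in plate, F_u = 58 ksi): end bolts L_c = 1.25 − 0.6875/2 = 0.90625, R_n = min(1.2×0.90625×0.75×58, 2.4×0.625×0.75×58) = 47.306 kips/bolt; interior L_c = 2.3125 − 0.6875 = 1.625, R_n = 65.25 kips/bolt. φR_n = 0.75 × (1×47.306 + 3×65.25) = 182.3 kips.
Block shear: shear path 1×[1.25+3×2.3125] = 1×8.1875 in, A_gv = 6.1406, A_nv = 1×(8.1875 − 3.5×0.75)×0.75 = 4.1719 in²; tension to near edge: (1.375 − 0.5×0.75)×0.75 = 0.75 in². R_n = min(0.6×58×4.1719, 0.6×36×6.1406) + 1.0×58×0.75 = min(145.18, 132.64) + 43.5 = 176.14 kips. φR_n = 0.75 × 176.14 = 132.1 kips.
Governing: min(62.6, 182.3, 132.1) = 62.6 kips → bolt shear.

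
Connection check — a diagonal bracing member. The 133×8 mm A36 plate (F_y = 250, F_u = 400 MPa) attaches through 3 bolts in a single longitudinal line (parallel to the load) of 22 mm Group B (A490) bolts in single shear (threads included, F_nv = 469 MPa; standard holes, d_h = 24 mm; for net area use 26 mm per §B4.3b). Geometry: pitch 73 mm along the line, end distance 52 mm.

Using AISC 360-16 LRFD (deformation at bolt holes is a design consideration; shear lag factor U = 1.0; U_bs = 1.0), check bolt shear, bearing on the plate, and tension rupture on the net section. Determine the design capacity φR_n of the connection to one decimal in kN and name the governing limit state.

256.8 kN (net-section rupture governs)

Bolt shear: A_b = π(22)²/4 = 380.13 mm². φR_n = 0.75 × 469 × 380.13 × 3 × 1 = 401.1 kN.
Bearing (8 mm plate, F_u = 400 MPa): end bolts L_c = 52 − 24/2 = 40, R_n = min(1.2×40×8×400, 2.4×22×8×400) = 153.6 kN/bolt; interior L_c = 73 − 24 = 49, R_n = 168.96 kN/bolt. φR_n = 0.75 × (1×153.6 + 2×168.96) = 368.6 kN.
Tension rupture (net): A_n = (133 − 1×26)×8 = 856 mm² (U = 1.0, A_e = A_n). φR_n = 0.75 × 400 × 856 = 256.8 kN.
Governing: min(401.1, 368.6, 256.8) = 256.8 kN → net-section rupture.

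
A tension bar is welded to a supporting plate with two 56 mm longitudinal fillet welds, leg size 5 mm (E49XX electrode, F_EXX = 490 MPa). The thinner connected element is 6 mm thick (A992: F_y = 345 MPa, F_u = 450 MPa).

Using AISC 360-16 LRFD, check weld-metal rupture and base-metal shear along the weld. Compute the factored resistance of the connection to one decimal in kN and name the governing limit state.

Weld metal: throat = 0.707×5 = 3.535 mm, L = 2×56 = 112 mm. φR_n = 0.75 × 0.6 × 490 × 3.535 × 112 = 87.3 kN.
Base metal shear (6 mm plate): yield φR_n = 1.0×0.6×345×6×112 = 139.1 kN; rupture φR_n = 0.75×0.6×450×6×112 = 136.1 kN; take 136.1 kN (rupture).
Governing: min(87.3, 136.1) = 87.3 kN → weld metal.

87.3 kN (weld metal governs)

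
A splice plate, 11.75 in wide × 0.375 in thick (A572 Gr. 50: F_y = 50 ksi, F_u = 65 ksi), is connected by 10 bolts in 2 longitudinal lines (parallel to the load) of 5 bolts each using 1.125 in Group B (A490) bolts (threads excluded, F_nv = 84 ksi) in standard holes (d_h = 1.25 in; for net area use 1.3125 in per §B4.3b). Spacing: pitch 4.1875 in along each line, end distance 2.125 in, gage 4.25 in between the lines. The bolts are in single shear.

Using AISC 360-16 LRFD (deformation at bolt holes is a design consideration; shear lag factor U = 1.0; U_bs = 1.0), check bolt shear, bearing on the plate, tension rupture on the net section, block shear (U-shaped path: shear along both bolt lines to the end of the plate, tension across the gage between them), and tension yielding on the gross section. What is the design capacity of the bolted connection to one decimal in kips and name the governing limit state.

Bolt shear: A_b = π(1.125)²/4 = 0.99402 in². φR_n = 0.75 × 84 × 0.99402 × 10 × 1 = 626.2 kips.
Bearing (0.375 in plate, F_u = 65 ksi): end bolts L_c = 2.125 − 1.25/2 = 1.5, R_n = min(1.2×1.5×0.375×65, 2.4×1.125×0.375×65) = 43.875 kips/bolt; interior L_c = 4.1875 − 1.25 = 2.9375, R_n = 65.813 kips/bolt. φR_n = 0.75 × (2×43.875 + 8×65.813) = 460.7 kips.
Tension rupture (net): A_n = (11.75 − 2×1.3125)×0.375 = 3.4219 in² (U = 1.0, A_e = A_n). φR_n = 0.75 × 65 × 3.4219 = 166.8 kips.
Block shear: shear path 2×[2.125+4×4.1875] = 2×18.875 in, A_gv = 14.156, A_nv = 2×(18.875 − 4.5×1.3125)×0.375 = 9.7266 in²; tension across gage: (4.25 − 1×1.3125)×0.375 = 1.1016 in². R_n = min(0.6×65×9.7266, 0.6×50×14.156) + 1.0×65×1.1016 = min(379.34, 424.68) + 71.604 = 450.94 kips. φR_n = 0.75 × 450.94 = 338.2 kips.
Tension yield (gross): A_g = 11.75×0.375 = 4.4063 in². φR_n = 0.90 × 50 × 4.4063 = 198.3 kips.
Governing: min(626.2, 460.7, 166.8, 338.2, 198.3) = 166.8 kips → net-section rupture.

166.8 kips (net-section rupture governs)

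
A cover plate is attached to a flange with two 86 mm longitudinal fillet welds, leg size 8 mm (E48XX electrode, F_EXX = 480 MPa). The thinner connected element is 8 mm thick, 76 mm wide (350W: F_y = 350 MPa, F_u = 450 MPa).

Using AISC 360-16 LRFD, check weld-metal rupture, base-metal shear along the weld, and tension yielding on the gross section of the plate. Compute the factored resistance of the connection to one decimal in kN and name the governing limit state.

191.5 kN (gross-section yield governs)

Weld metal: throat = 0.707×8 = 5.656 mm, L = 2×86 = 172 mm. φR_n = 0.75 × 0.6 × 480 × 5.656 × 172 = 210.1 kN.
Base metal shear (8 mm plate): yield φR_n = 1.0×0.6×350×8×172 = 289.0 kN; rupture φR_n = 0.75×0.6×450×8×172 = 278.6 kN; take 278.6 kN (rupture).
Tension yield (gross): A_g = 76×8 = 608 mm². φR_n = 0.90 × 350 × 608 = 191.5 kN.
Governing: min(210.1, 278.6, 191.5) = 191.5 kN → gross-section yield.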